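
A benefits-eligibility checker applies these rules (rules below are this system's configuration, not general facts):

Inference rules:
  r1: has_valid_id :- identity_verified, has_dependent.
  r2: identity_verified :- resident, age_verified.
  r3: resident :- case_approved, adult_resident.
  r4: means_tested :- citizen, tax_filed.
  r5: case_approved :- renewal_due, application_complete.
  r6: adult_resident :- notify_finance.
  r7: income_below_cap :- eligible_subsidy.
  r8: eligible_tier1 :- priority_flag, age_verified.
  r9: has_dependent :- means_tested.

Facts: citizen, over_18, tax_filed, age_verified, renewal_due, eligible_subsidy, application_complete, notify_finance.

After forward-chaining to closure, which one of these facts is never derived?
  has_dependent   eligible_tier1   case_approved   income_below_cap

Round 1 fires r4, r5, r6, r7, giving means_tested, case_approved, adult_resident, income_below_cap.
Round 2 fires r3, r9, giving resident, has_dependent.
Round 3 fires r2, giving identity_verified.
Round 4 fires r1, giving has_valid_id.
Derived: has_dependent (round 2), income_below_cap (round 1), case_approved (round 1). eligible_tier1 never appears in any round.

eligible_tier1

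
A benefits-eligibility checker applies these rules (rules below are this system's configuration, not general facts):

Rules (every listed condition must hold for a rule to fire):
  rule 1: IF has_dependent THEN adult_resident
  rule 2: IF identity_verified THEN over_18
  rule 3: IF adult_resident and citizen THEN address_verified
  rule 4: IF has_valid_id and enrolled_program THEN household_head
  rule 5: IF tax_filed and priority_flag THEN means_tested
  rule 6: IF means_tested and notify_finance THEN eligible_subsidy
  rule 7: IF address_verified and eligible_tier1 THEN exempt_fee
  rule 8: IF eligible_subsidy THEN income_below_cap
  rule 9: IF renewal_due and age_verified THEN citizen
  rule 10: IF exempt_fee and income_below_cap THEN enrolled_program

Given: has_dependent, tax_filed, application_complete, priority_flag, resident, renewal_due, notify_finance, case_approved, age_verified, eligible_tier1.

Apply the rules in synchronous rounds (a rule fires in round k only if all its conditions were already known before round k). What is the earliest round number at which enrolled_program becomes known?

Round 1 — rule 1, rule 5, rule 9, derive adult_resident, means_tested, citizen.
Round 2 — rule 3, rule 6, derive address_verified, eligible_subsidy.
Round 3 — rule 7, rule 8, derive exempt_fee, income_below_cap.
Round 4 — rule 10, derive enrolled_program.
enrolled_program first appears in round 4.

4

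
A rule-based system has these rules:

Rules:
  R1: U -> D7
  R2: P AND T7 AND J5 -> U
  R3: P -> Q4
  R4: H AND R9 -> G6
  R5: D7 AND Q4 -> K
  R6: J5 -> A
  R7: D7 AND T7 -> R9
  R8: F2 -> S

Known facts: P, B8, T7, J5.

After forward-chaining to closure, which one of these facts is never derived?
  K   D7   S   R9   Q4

S

Round 1 fires R2, R3, R6, giving U, Q4, A.
Round 2 fires R1, giving D7.
Round 3 fires R5, R7, giving K, R9.
Derived: Q4 (round 1), D7 (round 2), R9 (round 3), K (round 3). S never appears in any round.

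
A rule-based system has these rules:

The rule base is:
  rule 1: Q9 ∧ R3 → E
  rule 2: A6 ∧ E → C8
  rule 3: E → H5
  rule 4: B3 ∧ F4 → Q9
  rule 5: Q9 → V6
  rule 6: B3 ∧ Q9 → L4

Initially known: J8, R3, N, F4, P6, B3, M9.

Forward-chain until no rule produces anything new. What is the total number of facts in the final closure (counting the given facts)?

12

[1] rule 4 [B3 ∧ F4 → Q9]. ⇒ new: Q9.
[2] rule 1 [Q9 ∧ R3 → E]; rule 5 [Q9 → V6]; rule 6 [B3 ∧ Q9 → L4]. ⇒ new: E, V6, L4.
[3] rule 3 [E → H5]. ⇒ new: H5.
Closure: {B3, E, F4, H5, J8, L4, M9, N, P6, Q9, R3, V6} — 12 facts.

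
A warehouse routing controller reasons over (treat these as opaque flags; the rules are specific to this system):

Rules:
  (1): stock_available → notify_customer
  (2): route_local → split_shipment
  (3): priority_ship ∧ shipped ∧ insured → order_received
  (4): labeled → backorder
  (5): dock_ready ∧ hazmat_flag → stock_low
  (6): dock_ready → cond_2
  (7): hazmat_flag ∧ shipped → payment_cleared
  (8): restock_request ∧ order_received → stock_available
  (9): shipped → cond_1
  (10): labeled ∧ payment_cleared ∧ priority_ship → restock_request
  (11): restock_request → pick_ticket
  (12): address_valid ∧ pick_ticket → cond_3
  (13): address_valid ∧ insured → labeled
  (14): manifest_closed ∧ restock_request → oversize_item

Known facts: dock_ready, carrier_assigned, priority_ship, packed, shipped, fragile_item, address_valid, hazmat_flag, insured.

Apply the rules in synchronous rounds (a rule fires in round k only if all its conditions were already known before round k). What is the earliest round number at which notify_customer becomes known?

4

Round 1 — (3), (5), (6), (7), (9), (13), derive order_received, stock_low, cond_2, payment_cleared, cond_1, labeled.
Round 2 — (4), (10), derive backorder, restock_request.
Round 3 — (8), (11), derive stock_available, pick_ticket.
Round 4 — (1), (12), derive notify_customer, cond_3.
notify_customer first appears in round 4.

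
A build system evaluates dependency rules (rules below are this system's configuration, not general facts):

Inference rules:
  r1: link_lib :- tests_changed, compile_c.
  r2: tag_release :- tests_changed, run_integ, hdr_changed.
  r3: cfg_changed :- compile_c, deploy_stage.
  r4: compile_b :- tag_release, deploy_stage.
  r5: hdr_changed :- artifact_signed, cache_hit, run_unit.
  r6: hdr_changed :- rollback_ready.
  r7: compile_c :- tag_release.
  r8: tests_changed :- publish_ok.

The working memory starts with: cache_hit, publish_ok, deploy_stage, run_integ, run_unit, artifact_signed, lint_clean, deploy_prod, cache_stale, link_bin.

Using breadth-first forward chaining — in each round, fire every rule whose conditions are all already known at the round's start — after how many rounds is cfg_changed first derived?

4

Round 1: r5 [hdr_changed :- artifact_signed, cache_hit, run_unit.]; r8 [tests_changed :- publish_ok.]. New: hdr_changed, tests_changed.
Round 2: r2 [tag_release :- tests_changed, run_integ, hdr_changed.]. New: tag_release.
Round 3: r4 [compile_b :- tag_release, deploy_stage.]; r7 [compile_c :- tag_release.]. New: compile_b, compile_c.
Round 4: r1 [link_lib :- tests_changed, compile_c.]; r3 [cfg_changed :- compile_c, deploy_stage.]. New: link_lib, cfg_changed.
cfg_changed first appears in round 4.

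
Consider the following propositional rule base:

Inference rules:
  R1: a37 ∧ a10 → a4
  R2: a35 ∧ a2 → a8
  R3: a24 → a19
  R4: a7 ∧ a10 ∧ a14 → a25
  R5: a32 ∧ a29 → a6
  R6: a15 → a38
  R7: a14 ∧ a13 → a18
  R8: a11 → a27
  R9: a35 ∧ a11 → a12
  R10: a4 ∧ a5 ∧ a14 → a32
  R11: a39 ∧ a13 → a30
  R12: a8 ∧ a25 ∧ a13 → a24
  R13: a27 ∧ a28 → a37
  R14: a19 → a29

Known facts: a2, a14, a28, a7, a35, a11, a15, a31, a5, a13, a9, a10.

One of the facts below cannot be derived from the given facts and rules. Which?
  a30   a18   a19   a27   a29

a30

Round 1: R2 [a35 ∧ a2 → a8]; R4 [a7 ∧ a10 ∧ a14 → a25]; R6 [a15 → a38]; R7 [a14 ∧ a13 → a18]; R8 [a11 → a27]; R9 [a35 ∧ a11 → a12]. New: a8, a25, a38, a18, a27, a12.
Round 2: R12 [a8 ∧ a25 ∧ a13 → a24]; R13 [a27 ∧ a28 → a37]. New: a24, a37.
Round 3: R1 [a37 ∧ a10 → a4]; R3 [a24 → a19]. New: a4, a19.
Round 4: R10 [a4 ∧ a5 ∧ a14 → a32]; R14 [a19 → a29]. New: a32, a29.
Round 5: R5 [a32 ∧ a29 → a6]. New: a6.
Derived: a19 (round 3), a27 (round 1), a29 (round 4), a18 (round 1). a30 never appears in any round.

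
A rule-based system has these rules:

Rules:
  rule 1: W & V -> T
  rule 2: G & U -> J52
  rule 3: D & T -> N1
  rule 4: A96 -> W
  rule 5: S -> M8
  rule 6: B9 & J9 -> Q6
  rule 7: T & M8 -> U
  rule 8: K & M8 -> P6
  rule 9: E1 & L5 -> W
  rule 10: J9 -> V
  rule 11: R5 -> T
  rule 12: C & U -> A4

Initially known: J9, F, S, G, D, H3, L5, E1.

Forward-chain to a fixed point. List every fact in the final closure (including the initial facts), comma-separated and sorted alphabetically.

[1] rule 5 [S -> M8]; rule 9 [E1 & L5 -> W]; rule 10 [J9 -> V]. ⇒ new: M8, W, V.
[2] rule 1 [W & V -> T]. ⇒ new: T.
[3] rule 3 [D & T -> N1]; rule 7 [T & M8 -> U]. ⇒ new: N1, U.
[4] rule 2 [G & U -> J52]. ⇒ new: J52.

D, E1, F, G, H3, J52, J9, L5, M8, N1, S, T, U, V, W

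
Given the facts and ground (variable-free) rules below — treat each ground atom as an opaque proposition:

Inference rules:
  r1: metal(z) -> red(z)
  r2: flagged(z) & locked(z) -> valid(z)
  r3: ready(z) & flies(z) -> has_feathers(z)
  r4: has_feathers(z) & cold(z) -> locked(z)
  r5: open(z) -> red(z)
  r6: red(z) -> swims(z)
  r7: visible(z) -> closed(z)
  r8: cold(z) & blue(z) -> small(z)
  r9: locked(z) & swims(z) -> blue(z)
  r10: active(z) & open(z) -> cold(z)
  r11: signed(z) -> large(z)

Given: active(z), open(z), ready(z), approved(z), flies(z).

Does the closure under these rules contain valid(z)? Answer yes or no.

no

Round 1 fires r3, r5, r10, giving has_feathers(z), red(z), cold(z).
Round 2 fires r4, r6, giving locked(z), swims(z).
Round 3 fires r9, giving blue(z).
Round 4 fires r8, giving small(z).
Fixed point reached. valid(z) is concluded only by r2; r2 needs flagged(z) (never derived).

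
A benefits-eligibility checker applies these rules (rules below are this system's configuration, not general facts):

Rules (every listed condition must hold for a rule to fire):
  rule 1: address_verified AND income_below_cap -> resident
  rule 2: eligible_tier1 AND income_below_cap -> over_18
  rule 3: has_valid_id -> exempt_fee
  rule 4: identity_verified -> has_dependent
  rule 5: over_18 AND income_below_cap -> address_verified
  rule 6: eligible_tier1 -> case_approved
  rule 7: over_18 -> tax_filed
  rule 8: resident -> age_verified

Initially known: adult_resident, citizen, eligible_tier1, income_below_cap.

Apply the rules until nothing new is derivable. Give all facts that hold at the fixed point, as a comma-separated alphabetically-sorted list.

address_verified, adult_resident, age_verified, case_approved, citizen, eligible_tier1, income_below_cap, over_18, resident, tax_filed

[1] rule 2 [eligible_tier1 AND income_below_cap -> over_18]; rule 6 [eligible_tier1 -> case_approved]. ⇒ new: over_18, case_approved.
[2] rule 5 [over_18 AND income_below_cap -> address_verified]; rule 7 [over_18 -> tax_filed]. ⇒ new: address_verified, tax_filed.
[3] rule 1 [address_verified AND income_below_cap -> resident]. ⇒ new: resident.
[4] rule 8 [resident -> age_verified]. ⇒ new: age_verified.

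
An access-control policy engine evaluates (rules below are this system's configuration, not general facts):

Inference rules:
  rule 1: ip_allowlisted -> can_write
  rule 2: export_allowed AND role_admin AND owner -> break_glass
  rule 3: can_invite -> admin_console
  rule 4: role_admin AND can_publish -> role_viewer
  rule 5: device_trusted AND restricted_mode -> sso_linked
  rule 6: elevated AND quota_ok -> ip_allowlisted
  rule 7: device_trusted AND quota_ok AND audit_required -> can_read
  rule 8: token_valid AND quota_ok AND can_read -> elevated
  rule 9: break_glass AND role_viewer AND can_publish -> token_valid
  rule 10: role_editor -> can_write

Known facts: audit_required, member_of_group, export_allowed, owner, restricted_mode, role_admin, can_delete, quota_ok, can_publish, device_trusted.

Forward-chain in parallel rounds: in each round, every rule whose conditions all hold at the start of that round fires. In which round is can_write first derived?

[1] rule 2 [export_allowed AND role_admin AND owner -> break_glass]; rule 4 [role_admin AND can_publish -> role_viewer]; rule 5 [device_trusted AND restricted_mode -> sso_linked]; rule 7 [device_trusted AND quota_ok AND audit_required -> can_read]. ⇒ new: break_glass, role_viewer, sso_linked, can_read.
[2] rule 9 [break_glass AND role_viewer AND can_publish -> token_valid]. ⇒ new: token_valid.
[3] rule 8 [token_valid AND quota_ok AND can_read -> elevated]. ⇒ new: elevated.
[4] rule 6 [elevated AND quota_ok -> ip_allowlisted]. ⇒ new: ip_allowlisted.
[5] rule 1 [ip_allowlisted -> can_write]. ⇒ new: can_write.
can_write first appears in round 5.

5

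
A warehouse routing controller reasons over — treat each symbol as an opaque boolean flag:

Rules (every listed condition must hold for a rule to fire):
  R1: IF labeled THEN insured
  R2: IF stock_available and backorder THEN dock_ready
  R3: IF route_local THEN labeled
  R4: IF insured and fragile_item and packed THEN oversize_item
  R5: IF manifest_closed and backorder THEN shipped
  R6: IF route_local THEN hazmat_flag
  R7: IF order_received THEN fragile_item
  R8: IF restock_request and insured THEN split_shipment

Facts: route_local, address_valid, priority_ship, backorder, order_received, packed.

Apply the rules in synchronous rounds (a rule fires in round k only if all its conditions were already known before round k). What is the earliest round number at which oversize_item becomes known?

Round 1 — R3, R6, R7, derive labeled, hazmat_flag, fragile_item.
Round 2 — R1, derive insured.
Round 3 — R4, derive oversize_item.
oversize_item first appears in round 3.

3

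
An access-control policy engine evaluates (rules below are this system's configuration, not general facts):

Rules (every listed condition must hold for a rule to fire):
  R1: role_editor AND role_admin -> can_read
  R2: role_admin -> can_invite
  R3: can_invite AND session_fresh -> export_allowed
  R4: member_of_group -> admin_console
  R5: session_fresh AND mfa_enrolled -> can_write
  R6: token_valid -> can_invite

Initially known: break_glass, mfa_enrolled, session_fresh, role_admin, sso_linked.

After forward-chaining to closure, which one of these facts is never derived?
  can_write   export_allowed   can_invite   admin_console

Round 1: R2 [role_admin -> can_invite]; R5 [session_fresh AND mfa_enrolled -> can_write]. Adds can_invite, can_write.
Round 2: R3 [can_invite AND session_fresh -> export_allowed]. Adds export_allowed.
Derived: can_invite (round 1), export_allowed (round 2), can_write (round 1). admin_console never appears in any round.

admin_console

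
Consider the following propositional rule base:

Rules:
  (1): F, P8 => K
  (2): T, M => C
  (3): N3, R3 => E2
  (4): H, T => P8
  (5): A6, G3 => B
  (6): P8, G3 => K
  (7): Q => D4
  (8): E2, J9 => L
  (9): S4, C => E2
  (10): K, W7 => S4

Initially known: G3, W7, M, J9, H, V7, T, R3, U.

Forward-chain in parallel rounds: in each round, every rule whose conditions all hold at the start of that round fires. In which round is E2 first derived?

Round 1: (2) [T, M => C]; (4) [H, T => P8]. New: C, P8.
Round 2: (6) [P8, G3 => K]. New: K.
Round 3: (10) [K, W7 => S4]. New: S4.
Round 4: (9) [S4, C => E2]. New: E2.
E2 first appears in round 4.

4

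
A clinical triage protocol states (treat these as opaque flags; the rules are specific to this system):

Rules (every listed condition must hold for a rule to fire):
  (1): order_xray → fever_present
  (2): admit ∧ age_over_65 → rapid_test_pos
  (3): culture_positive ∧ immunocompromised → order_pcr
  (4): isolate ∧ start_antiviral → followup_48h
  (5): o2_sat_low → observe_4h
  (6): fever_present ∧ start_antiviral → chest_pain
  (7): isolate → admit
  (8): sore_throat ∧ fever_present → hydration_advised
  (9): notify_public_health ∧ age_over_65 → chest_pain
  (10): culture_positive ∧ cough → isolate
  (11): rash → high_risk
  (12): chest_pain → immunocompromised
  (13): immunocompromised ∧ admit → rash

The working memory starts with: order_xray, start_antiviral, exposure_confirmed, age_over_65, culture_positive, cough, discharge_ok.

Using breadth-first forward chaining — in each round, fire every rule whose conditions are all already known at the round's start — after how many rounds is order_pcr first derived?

4

Round 1: (1) [order_xray → fever_present]; (10) [culture_positive ∧ cough → isolate]. New: fever_present, isolate.
Round 2: (4) [isolate ∧ start_antiviral → followup_48h]; (6) [fever_present ∧ start_antiviral → chest_pain]; (7) [isolate → admit]. New: followup_48h, chest_pain, admit.
Round 3: (2) [admit ∧ age_over_65 → rapid_test_pos]; (12) [chest_pain → immunocompromised]. New: rapid_test_pos, immunocompromised.
Round 4: (3) [culture_positive ∧ immunocompromised → order_pcr]; (13) [immunocompromised ∧ admit → rash]. New: order_pcr, rash.
order_pcr first appears in round 4.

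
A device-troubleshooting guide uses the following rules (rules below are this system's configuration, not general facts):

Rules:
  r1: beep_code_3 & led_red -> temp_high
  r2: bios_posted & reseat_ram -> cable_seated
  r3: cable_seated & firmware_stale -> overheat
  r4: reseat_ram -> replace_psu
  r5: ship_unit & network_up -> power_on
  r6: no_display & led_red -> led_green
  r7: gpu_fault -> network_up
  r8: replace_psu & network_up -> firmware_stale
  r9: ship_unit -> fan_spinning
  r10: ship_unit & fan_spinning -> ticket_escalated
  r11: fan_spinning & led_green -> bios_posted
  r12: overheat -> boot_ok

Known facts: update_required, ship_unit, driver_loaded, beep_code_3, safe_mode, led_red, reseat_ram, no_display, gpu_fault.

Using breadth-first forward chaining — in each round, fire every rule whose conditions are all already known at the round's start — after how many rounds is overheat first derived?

4

Round 1: r1 [beep_code_3 & led_red -> temp_high]; r4 [reseat_ram -> replace_psu]; r6 [no_display & led_red -> led_green]; r7 [gpu_fault -> network_up]; r9 [ship_unit -> fan_spinning]. New: temp_high, replace_psu, led_green, network_up, fan_spinning.
Round 2: r5 [ship_unit & network_up -> power_on]; r8 [replace_psu & network_up -> firmware_stale]; r10 [ship_unit & fan_spinning -> ticket_escalated]; r11 [fan_spinning & led_green -> bios_posted]. New: power_on, firmware_stale, ticket_escalated, bios_posted.
Round 3: r2 [bios_posted & reseat_ram -> cable_seated]. New: cable_seated.
Round 4: r3 [cable_seated & firmware_stale -> overheat]. New: overheat.
overheat first appears in round 4.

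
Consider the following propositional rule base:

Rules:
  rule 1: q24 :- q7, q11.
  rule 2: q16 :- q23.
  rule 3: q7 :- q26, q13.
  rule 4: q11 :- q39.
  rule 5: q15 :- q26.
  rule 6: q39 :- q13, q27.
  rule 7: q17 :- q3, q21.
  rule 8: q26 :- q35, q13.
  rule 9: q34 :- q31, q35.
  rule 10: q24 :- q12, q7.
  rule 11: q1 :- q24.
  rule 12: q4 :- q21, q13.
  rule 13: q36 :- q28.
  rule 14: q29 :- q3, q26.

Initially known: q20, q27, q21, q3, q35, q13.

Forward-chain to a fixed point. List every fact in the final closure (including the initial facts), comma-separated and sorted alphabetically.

[1] rule 6 [q39 :- q13, q27.]; rule 7 [q17 :- q3, q21.]; rule 8 [q26 :- q35, q13.]; rule 12 [q4 :- q21, q13.]. ⇒ new: q39, q17, q26, q4.
[2] rule 3 [q7 :- q26, q13.]; rule 4 [q11 :- q39.]; rule 5 [q15 :- q26.]; rule 14 [q29 :- q3, q26.]. ⇒ new: q7, q11, q15, q29.
[3] rule 1 [q24 :- q7, q11.]. ⇒ new: q24.
[4] rule 11 [q1 :- q24.]. ⇒ new: q1.

q1, q11, q13, q15, q17, q20, q21, q24, q26, q27, q29, q3, q35, q39, q4, q7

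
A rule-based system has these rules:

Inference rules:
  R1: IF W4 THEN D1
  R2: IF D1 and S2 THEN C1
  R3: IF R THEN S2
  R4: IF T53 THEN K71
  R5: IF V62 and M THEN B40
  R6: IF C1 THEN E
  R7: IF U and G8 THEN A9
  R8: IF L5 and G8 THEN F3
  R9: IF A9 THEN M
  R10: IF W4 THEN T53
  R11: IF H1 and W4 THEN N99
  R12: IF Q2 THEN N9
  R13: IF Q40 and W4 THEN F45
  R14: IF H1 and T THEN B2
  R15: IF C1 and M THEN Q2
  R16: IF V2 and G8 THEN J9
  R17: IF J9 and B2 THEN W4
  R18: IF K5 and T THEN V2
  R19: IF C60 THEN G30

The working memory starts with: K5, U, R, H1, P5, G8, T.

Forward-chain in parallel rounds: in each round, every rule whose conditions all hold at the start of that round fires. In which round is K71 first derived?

5

[1] R3 [IF R THEN S2]; R7 [IF U and G8 THEN A9]; R14 [IF H1 and T THEN B2]; R18 [IF K5 and T THEN V2]. ⇒ new: S2, A9, B2, V2.
[2] R9 [IF A9 THEN M]; R16 [IF V2 and G8 THEN J9]. ⇒ new: M, J9.
[3] R17 [IF J9 and B2 THEN W4]. ⇒ new: W4.
[4] R1 [IF W4 THEN D1]; R10 [IF W4 THEN T53]; R11 [IF H1 and W4 THEN N99]. ⇒ new: D1, T53, N99.
[5] R2 [IF D1 and S2 THEN C1]; R4 [IF T53 THEN K71]. ⇒ new: C1, K71.
K71 first appears in round 5.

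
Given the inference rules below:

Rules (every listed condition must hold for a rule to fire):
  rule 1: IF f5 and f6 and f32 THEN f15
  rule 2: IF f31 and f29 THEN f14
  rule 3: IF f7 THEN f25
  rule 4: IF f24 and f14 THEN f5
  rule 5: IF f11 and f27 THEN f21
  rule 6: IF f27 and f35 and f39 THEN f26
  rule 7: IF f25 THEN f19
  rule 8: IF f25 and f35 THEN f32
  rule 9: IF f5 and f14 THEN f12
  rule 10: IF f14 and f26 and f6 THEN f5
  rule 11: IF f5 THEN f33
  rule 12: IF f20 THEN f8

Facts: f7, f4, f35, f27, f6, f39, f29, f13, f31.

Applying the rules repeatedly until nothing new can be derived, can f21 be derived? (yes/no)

Round 1 — rule 2, rule 3, rule 6, derive f14, f25, f26.
Round 2 — rule 7, rule 8, rule 10, derive f19, f32, f5.
Round 3 — rule 1, rule 9, rule 11, derive f15, f12, f33.
Fixed point reached. f21 is concluded only by rule 5; rule 5 needs f11 (never derived).

no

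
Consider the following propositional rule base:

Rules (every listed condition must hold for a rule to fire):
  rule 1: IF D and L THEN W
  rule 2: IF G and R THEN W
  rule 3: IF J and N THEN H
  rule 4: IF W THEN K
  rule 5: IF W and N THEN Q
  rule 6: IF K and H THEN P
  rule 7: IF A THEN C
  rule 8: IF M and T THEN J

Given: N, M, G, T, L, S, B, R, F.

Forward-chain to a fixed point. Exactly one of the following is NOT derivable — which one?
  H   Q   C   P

C

Round 1: rule 2 [IF G and R THEN W]; rule 8 [IF M and T THEN J]. Adds W, J.
Round 2: rule 3 [IF J and N THEN H]; rule 4 [IF W THEN K]; rule 5 [IF W and N THEN Q]. Adds H, K, Q.
Round 3: rule 6 [IF K and H THEN P]. Adds P.
Derived: H (round 2), P (round 3), Q (round 2). C never appears in any round.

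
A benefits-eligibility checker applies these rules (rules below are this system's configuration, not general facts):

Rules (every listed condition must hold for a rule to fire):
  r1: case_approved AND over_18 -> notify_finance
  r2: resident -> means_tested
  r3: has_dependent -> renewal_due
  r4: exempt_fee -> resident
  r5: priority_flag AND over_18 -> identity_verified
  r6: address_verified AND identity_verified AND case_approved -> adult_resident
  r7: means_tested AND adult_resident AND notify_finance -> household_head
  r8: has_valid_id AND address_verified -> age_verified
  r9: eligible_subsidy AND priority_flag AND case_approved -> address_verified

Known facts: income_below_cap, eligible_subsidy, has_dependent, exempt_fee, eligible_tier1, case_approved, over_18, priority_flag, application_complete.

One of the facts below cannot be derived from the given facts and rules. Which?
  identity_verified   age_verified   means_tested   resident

age_verified

Round 1: r1 [case_approved AND over_18 -> notify_finance]; r3 [has_dependent -> renewal_due]; r4 [exempt_fee -> resident]; r5 [priority_flag AND over_18 -> identity_verified]; r9 [eligible_subsidy AND priority_flag AND case_approved -> address_verified]. Adds notify_finance, renewal_due, resident, identity_verified, address_verified.
Round 2: r2 [resident -> means_tested]; r6 [address_verified AND identity_verified AND case_approved -> adult_resident]. Adds means_tested, adult_resident.
Round 3: r7 [means_tested AND adult_resident AND notify_finance -> household_head]. Adds household_head.
Derived: identity_verified (round 1), means_tested (round 2), resident (round 1). age_verified never appears in any round.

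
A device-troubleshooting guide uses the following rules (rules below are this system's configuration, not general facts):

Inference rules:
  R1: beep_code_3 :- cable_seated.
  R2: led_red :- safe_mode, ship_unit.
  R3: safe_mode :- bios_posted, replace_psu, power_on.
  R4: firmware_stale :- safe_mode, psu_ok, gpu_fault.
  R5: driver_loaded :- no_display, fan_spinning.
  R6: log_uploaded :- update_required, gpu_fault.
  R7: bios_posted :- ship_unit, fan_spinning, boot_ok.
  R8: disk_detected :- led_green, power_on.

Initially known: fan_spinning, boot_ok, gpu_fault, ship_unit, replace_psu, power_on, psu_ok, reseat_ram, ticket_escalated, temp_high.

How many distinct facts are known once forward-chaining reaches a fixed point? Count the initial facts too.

14

Round 1 — R7, derive bios_posted.
Round 2 — R3, derive safe_mode.
Round 3 — R2, R4, derive led_red, firmware_stale.
Closure: {bios_posted, boot_ok, fan_spinning, firmware_stale, gpu_fault, led_red, power_on, psu_ok, replace_psu, reseat_ram, safe_mode, ship_unit, temp_high, ticket_escalated} — 14 facts.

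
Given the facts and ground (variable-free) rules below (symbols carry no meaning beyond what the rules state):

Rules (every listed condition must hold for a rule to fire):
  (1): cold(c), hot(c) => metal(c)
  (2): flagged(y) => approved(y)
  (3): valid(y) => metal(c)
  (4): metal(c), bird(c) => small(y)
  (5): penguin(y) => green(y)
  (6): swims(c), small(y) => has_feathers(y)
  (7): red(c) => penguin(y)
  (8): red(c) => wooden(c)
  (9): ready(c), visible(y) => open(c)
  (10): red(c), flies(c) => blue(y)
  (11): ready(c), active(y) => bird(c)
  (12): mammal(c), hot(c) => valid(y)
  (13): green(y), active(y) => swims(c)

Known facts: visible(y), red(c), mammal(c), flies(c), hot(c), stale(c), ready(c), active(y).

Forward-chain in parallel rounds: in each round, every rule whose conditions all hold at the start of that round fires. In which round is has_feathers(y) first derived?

4

Round 1: (7) [red(c) => penguin(y)]; (8) [red(c) => wooden(c)]; (9) [ready(c), visible(y) => open(c)]; (10) [red(c), flies(c) => blue(y)]; (11) [ready(c), active(y) => bird(c)]; (12) [mammal(c), hot(c) => valid(y)]. Adds penguin(y), wooden(c), open(c), blue(y), bird(c), valid(y).
Round 2: (3) [valid(y) => metal(c)]; (5) [penguin(y) => green(y)]. Adds metal(c), green(y).
Round 3: (4) [metal(c), bird(c) => small(y)]; (13) [green(y), active(y) => swims(c)]. Adds small(y), swims(c).
Round 4: (6) [swims(c), small(y) => has_feathers(y)]. Adds has_feathers(y).
has_feathers(y) first appears in round 4.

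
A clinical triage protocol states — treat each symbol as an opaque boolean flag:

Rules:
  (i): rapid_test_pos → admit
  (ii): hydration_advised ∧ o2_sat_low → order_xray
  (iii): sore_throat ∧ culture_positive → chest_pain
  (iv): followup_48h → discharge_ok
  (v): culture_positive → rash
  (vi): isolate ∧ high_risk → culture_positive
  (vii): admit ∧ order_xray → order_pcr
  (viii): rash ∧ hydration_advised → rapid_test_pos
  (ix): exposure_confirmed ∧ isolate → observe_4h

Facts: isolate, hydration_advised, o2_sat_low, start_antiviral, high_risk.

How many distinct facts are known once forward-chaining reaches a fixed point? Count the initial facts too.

Round 1: (ii) [hydration_advised ∧ o2_sat_low → order_xray]; (vi) [isolate ∧ high_risk → culture_positive]. Adds order_xray, culture_positive.
Round 2: (v) [culture_positive → rash]. Adds rash.
Round 3: (viii) [rash ∧ hydration_advised → rapid_test_pos]. Adds rapid_test_pos.
Round 4: (i) [rapid_test_pos → admit]. Adds admit.
Round 5: (vii) [admit ∧ order_xray → order_pcr]. Adds order_pcr.
Closure: {admit, culture_positive, high_risk, hydration_advised, isolate, o2_sat_low, order_pcr, order_xray, rapid_test_pos, rash, start_antiviral} — 11 facts.

11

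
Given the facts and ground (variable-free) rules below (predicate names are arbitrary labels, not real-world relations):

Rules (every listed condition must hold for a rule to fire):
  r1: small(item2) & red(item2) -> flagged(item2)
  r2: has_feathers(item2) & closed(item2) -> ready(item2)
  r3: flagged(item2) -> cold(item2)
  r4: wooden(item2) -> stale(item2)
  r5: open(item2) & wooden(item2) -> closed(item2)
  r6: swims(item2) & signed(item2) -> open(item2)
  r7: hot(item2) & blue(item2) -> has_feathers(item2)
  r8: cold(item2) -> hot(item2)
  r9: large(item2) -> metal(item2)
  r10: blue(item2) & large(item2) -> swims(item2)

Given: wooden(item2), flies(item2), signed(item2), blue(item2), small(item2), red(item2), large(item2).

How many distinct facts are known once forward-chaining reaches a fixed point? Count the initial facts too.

[1] r1 [small(item2) & red(item2) -> flagged(item2)]; r4 [wooden(item2) -> stale(item2)]; r9 [large(item2) -> metal(item2)]; r10 [blue(item2) & large(item2) -> swims(item2)]. ⇒ new: flagged(item2), stale(item2), metal(item2), swims(item2).
[2] r3 [flagged(item2) -> cold(item2)]; r6 [swims(item2) & signed(item2) -> open(item2)]. ⇒ new: cold(item2), open(item2).
[3] r5 [open(item2) & wooden(item2) -> closed(item2)]; r8 [cold(item2) -> hot(item2)]. ⇒ new: closed(item2), hot(item2).
[4] r7 [hot(item2) & blue(item2) -> has_feathers(item2)]. ⇒ new: has_feathers(item2).
[5] r2 [has_feathers(item2) & closed(item2) -> ready(item2)]. ⇒ new: ready(item2).
Closure: {blue(item2), closed(item2), cold(item2), flagged(item2), flies(item2), has_feathers(item2), hot(item2), large(item2), metal(item2), open(item2), ready(item2), red(item2), signed(item2), small(item2), stale(item2), swims(item2), wooden(item2)} — 17 facts.

17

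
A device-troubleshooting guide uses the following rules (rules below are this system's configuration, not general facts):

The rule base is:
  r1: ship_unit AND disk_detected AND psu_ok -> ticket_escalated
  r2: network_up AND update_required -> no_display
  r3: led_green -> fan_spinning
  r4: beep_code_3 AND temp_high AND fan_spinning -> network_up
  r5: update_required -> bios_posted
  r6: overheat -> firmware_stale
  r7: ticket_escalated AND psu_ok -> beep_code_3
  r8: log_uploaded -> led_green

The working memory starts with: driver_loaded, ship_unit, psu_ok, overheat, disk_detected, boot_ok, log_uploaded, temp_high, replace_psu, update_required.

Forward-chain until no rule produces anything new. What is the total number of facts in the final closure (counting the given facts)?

18

Round 1 fires r1, r5, r6, r8, giving ticket_escalated, bios_posted, firmware_stale, led_green.
Round 2 fires r3, r7, giving fan_spinning, beep_code_3.
Round 3 fires r4, giving network_up.
Round 4 fires r2, giving no_display.
Closure: {beep_code_3, bios_posted, boot_ok, disk_detected, driver_loaded, fan_spinning, firmware_stale, led_green, log_uploaded, network_up, no_display, overheat, psu_ok, replace_psu, ship_unit, temp_high, ticket_escalated, update_required} — 18 facts.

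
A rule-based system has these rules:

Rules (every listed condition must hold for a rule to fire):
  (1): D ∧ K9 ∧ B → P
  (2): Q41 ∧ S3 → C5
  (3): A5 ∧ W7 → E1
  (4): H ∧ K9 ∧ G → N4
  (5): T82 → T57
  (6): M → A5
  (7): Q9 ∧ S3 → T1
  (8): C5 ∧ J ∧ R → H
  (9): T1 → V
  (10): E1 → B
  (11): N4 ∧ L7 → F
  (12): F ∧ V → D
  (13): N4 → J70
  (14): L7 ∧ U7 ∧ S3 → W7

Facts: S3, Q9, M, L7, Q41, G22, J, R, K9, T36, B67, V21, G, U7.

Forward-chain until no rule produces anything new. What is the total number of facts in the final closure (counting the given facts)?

Round 1: (2) [Q41 ∧ S3 → C5]; (6) [M → A5]; (7) [Q9 ∧ S3 → T1]; (14) [L7 ∧ U7 ∧ S3 → W7]. New: C5, A5, T1, W7.
Round 2: (3) [A5 ∧ W7 → E1]; (8) [C5 ∧ J ∧ R → H]; (9) [T1 → V]. New: E1, H, V.
Round 3: (4) [H ∧ K9 ∧ G → N4]; (10) [E1 → B]. New: N4, B.
Round 4: (11) [N4 ∧ L7 → F]; (13) [N4 → J70]. New: F, J70.
Round 5: (12) [F ∧ V → D]. New: D.
Round 6: (1) [D ∧ K9 ∧ B → P]. New: P.
Closure: {A5, B, B67, C5, D, E1, F, G, G22, H, J, J70, K9, L7, M, N4, P, Q41, Q9, R, S3, T1, T36, U7, V, V21, W7} — 27 facts.

27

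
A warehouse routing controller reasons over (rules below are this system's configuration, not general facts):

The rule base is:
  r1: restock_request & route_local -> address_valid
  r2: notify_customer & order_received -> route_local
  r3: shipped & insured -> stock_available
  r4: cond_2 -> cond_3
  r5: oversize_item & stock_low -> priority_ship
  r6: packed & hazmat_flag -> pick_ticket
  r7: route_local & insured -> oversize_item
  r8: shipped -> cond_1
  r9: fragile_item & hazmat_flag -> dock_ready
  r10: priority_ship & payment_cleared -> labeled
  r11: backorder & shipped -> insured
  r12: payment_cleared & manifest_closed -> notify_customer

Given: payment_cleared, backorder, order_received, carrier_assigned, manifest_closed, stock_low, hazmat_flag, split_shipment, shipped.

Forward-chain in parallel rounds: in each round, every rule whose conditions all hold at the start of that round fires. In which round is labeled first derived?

Round 1: r8 [shipped -> cond_1]; r11 [backorder & shipped -> insured]; r12 [payment_cleared & manifest_closed -> notify_customer]. New: cond_1, insured, notify_customer.
Round 2: r2 [notify_customer & order_received -> route_local]; r3 [shipped & insured -> stock_available]. New: route_local, stock_available.
Round 3: r7 [route_local & insured -> oversize_item]. New: oversize_item.
Round 4: r5 [oversize_item & stock_low -> priority_ship]. New: priority_ship.
Round 5: r10 [priority_ship & payment_cleared -> labeled]. New: labeled.
labeled first appears in round 5.

5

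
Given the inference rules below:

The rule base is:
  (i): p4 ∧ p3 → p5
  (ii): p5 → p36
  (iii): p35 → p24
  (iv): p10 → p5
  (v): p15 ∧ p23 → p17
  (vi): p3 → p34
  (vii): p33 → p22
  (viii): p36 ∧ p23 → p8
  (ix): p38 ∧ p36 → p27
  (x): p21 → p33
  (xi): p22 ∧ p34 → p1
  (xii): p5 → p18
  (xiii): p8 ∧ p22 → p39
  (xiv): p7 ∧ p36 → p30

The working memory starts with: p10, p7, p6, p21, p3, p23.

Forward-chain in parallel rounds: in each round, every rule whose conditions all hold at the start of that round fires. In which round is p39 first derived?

4

Round 1 — (iv), (vi), (x), derive p5, p34, p33.
Round 2 — (ii), (vii), (xii), derive p36, p22, p18.
Round 3 — (viii), (xi), (xiv), derive p8, p1, p30.
Round 4 — (xiii), derive p39.
p39 first appears in round 4.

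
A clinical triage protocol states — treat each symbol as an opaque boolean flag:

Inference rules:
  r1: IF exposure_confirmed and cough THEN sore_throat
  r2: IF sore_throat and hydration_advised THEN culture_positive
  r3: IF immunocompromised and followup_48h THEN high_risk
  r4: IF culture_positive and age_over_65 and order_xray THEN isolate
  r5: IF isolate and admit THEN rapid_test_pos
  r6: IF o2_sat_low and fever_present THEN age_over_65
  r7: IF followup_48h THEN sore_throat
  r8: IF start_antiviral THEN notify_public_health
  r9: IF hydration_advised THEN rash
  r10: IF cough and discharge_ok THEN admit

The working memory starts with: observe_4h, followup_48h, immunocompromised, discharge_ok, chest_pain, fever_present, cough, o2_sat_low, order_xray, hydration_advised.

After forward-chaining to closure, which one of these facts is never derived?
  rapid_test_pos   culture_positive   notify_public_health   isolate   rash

notify_public_health

[1] r3 [IF immunocompromised and followup_48h THEN high_risk]; r6 [IF o2_sat_low and fever_present THEN age_over_65]; r7 [IF followup_48h THEN sore_throat]; r9 [IF hydration_advised THEN rash]; r10 [IF cough and discharge_ok THEN admit]. ⇒ new: high_risk, age_over_65, sore_throat, rash, admit.
[2] r2 [IF sore_throat and hydration_advised THEN culture_positive]. ⇒ new: culture_positive.
[3] r4 [IF culture_positive and age_over_65 and order_xray THEN isolate]. ⇒ new: isolate.
[4] r5 [IF isolate and admit THEN rapid_test_pos]. ⇒ new: rapid_test_pos.
Derived: isolate (round 3), rapid_test_pos (round 4), rash (round 1), culture_positive (round 2). notify_public_health never appears in any round.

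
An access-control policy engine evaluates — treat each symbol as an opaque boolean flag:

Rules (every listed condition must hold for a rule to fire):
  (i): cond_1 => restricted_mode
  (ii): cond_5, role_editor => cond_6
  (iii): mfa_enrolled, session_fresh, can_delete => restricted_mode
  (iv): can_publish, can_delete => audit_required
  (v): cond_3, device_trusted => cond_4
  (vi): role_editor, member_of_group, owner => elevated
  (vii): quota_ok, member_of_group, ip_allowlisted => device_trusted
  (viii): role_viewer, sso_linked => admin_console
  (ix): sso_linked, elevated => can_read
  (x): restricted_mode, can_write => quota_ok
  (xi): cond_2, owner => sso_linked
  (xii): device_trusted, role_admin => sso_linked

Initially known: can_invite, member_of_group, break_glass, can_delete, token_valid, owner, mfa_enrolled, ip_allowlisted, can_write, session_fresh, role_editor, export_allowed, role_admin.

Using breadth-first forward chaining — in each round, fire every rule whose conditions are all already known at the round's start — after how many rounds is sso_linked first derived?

Round 1 — (iii), (vi), derive restricted_mode, elevated.
Round 2 — (x), derive quota_ok.
Round 3 — (vii), derive device_trusted.
Round 4 — (xii), derive sso_linked.
sso_linked first appears in round 4.

4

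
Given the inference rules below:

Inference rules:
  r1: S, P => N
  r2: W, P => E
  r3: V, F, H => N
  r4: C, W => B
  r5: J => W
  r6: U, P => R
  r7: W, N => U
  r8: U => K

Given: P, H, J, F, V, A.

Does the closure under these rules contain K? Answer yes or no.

Round 1 — r3, r5, derive N, W.
Round 2 — r2, r7, derive E, U.
Round 3 — r6, r8, derive R, K.
K appears in round 3, so it is derivable.

yes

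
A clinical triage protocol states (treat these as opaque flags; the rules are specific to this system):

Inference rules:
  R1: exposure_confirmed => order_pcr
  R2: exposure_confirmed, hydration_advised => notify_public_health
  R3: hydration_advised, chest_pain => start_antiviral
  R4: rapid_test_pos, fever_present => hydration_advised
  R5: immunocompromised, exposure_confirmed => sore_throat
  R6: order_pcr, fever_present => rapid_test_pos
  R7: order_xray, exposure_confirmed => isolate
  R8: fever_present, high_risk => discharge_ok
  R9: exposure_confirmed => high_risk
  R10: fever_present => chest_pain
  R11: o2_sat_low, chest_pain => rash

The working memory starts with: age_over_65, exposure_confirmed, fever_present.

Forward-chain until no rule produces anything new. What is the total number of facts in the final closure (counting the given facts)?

Round 1: R1 [exposure_confirmed => order_pcr]; R9 [exposure_confirmed => high_risk]; R10 [fever_present => chest_pain]. New: order_pcr, high_risk, chest_pain.
Round 2: R6 [order_pcr, fever_present => rapid_test_pos]; R8 [fever_present, high_risk => discharge_ok]. New: rapid_test_pos, discharge_ok.
Round 3: R4 [rapid_test_pos, fever_present => hydration_advised]. New: hydration_advised.
Round 4: R2 [exposure_confirmed, hydration_advised => notify_public_health]; R3 [hydration_advised, chest_pain => start_antiviral]. New: notify_public_health, start_antiviral.
Closure: {age_over_65, chest_pain, discharge_ok, exposure_confirmed, fever_present, high_risk, hydration_advised, notify_public_health, order_pcr, rapid_test_pos, start_antiviral} — 11 facts.

11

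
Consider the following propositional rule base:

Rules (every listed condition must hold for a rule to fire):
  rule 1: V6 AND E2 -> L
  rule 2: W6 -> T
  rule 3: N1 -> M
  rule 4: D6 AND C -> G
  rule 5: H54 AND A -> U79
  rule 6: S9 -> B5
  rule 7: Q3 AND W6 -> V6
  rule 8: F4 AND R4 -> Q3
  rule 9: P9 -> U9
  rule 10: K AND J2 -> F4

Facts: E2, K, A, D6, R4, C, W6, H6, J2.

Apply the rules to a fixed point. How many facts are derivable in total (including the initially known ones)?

15

Round 1: rule 2 [W6 -> T]; rule 4 [D6 AND C -> G]; rule 10 [K AND J2 -> F4]. Adds T, G, F4.
Round 2: rule 8 [F4 AND R4 -> Q3]. Adds Q3.
Round 3: rule 7 [Q3 AND W6 -> V6]. Adds V6.
Round 4: rule 1 [V6 AND E2 -> L]. Adds L.
Closure: {A, C, D6, E2, F4, G, H6, J2, K, L, Q3, R4, T, V6, W6} — 15 facts.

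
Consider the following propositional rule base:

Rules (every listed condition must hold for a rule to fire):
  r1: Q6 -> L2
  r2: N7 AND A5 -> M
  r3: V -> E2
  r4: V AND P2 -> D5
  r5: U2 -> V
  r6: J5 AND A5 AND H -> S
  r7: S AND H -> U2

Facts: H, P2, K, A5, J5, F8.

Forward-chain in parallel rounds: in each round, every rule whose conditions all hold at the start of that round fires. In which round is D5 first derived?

4

[1] r6 [J5 AND A5 AND H -> S]. ⇒ new: S.
[2] r7 [S AND H -> U2]. ⇒ new: U2.
[3] r5 [U2 -> V]. ⇒ new: V.
[4] r3 [V -> E2]; r4 [V AND P2 -> D5]. ⇒ new: E2, D5.
D5 first appears in round 4.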